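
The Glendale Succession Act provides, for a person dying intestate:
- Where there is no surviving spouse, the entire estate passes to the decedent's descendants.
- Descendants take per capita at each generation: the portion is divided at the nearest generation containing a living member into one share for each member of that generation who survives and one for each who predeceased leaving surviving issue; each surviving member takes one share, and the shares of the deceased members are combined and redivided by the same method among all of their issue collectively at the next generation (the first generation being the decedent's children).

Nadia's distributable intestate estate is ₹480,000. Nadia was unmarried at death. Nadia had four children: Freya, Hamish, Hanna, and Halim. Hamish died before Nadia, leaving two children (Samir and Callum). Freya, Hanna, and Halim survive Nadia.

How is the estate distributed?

Freya: ₹120,000; Samir: ₹60,000; Callum: ₹60,000; Hanna: ₹120,000; Halim: ₹120,000

The entire ₹480,000 passes to the descendants.
That amount (₹480,000) is divided at the children's generation into 4 shares of ₹120,000. Freya, Hanna, and Halim each take ₹120,000. The remaining share for the deceased Hamish (₹120,000) is carried to the next generation.
That pool (₹120,000) is divided at the grandchildren's generation equally among Samir and Callum: ₹60,000 each.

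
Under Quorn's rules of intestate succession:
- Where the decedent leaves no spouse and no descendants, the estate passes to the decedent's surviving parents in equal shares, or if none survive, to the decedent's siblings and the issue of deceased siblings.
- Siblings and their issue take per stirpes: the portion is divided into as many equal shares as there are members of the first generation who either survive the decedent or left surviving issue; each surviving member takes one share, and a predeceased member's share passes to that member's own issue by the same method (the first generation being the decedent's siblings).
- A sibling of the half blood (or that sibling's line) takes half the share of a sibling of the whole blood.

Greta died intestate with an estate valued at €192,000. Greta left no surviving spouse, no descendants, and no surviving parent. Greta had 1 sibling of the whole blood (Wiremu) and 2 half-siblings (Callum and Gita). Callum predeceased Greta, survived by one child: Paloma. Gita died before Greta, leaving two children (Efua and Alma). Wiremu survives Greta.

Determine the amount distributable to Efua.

Efua receives €24,000.

The entire €192,000 passes to the siblings and their issue.
Counting each half-blood sibling's line as half a unit, there are 2 units in €192,000, so one unit is €96,000. Whole-blood lines (Wiremu) take €96,000 each; half-blood lines (Callum and Gita) take €48,000 each.
Callum's share (€48,000) passes entirely to Paloma.
Gita's share (€48,000) is divided into 2 shares of €24,000: Efua and Alma each take €24,000.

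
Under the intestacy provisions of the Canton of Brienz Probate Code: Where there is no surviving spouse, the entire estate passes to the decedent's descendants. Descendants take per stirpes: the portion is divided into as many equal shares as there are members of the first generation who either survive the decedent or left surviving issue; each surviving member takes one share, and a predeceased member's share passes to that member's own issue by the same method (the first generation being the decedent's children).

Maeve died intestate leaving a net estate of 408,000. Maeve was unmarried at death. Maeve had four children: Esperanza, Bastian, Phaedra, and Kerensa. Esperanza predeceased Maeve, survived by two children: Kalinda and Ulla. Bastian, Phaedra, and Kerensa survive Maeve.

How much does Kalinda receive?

Kalinda receives 51,000.

The entire 408,000 passes to the descendants.
That amount (408,000) is divided into 4 shares of 102,000: Bastian, Phaedra, and Kerensa each take 102,000; Esperanza's 102,000 share passes to Esperanza's issue.
Esperanza's share (102,000) is divided into 2 shares of 51,000: Kalinda and Ulla each take 51,000.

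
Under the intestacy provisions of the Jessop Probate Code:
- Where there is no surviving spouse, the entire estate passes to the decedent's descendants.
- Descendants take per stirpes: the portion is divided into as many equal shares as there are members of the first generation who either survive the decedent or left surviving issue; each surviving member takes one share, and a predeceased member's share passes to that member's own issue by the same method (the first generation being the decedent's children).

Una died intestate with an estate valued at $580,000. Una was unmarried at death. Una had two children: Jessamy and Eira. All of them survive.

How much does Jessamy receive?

Jessamy receives $290,000.

The entire $580,000 passes to the descendants.
That amount ($580,000) is divided into 2 shares of $290,000: Jessamy and Eira each take $290,000.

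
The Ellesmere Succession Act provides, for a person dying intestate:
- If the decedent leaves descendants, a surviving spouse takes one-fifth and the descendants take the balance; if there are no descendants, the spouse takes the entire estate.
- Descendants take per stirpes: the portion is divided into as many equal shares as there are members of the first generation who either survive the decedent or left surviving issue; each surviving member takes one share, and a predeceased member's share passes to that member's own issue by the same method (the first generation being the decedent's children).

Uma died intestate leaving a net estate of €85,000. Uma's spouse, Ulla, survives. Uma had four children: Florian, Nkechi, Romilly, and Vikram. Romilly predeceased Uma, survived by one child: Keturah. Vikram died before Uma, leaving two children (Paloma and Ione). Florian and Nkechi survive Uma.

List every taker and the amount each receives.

Ulla takes one-fifth of €85,000 = €17,000. The remaining €68,000 passes to the descendants.
The descendants' portion (€68,000) is divided into 4 shares of €17,000: Florian and Nkechi each take €17,000; Romilly's €17,000 share passes to Romilly's issue; Vikram's €17,000 share passes to Vikram's issue.
Romilly's share (€17,000) passes entirely to Keturah.
Vikram's share (€17,000) is divided into 2 shares of €8,500: Paloma and Ione each take €8,500.

Ulla: €17,000; Florian: €17,000; Nkechi: €17,000; Keturah: €17,000; Paloma: €8,500; Ione: €8,500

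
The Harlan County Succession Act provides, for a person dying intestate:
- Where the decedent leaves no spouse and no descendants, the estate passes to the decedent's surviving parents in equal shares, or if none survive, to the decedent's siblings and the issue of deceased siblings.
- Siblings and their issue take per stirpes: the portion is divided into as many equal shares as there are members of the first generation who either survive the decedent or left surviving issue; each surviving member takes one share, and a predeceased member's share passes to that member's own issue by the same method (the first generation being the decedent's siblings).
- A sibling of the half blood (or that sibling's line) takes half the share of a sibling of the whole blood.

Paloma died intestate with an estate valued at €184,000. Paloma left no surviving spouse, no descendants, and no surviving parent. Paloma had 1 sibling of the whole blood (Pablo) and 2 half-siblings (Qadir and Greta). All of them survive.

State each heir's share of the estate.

Pablo: €92,000; Qadir: €46,000; Greta: €46,000

The entire €184,000 passes to the siblings and their issue.
Counting each half-blood sibling's line as half a unit, there are 2 units in €184,000, so one unit is €92,000. Whole-blood lines (Pablo) take €92,000 each; half-blood lines (Qadir and Greta) take €46,000 each.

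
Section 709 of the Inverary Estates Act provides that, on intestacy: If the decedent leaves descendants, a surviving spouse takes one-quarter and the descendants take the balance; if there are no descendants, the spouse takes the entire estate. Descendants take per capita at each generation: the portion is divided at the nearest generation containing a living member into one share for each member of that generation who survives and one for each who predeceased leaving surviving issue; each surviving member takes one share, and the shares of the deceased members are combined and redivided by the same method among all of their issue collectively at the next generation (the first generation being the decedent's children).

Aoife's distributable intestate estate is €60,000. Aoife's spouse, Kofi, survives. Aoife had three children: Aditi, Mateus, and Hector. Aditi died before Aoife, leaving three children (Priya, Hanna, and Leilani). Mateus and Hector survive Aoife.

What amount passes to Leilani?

Leilani receives €5,000.

Kofi takes one-quarter of €60,000 = €15,000. The remaining €45,000 passes to the descendants.
The descendants' portion (€45,000) is divided at the children's generation into 3 shares of €15,000. Mateus and Hector each take €15,000. The remaining share for the deceased Aditi (€15,000) is carried to the next generation.
That pool (€15,000) is divided at the grandchildren's generation equally among Priya, Hanna, and Leilani: €5,000 each.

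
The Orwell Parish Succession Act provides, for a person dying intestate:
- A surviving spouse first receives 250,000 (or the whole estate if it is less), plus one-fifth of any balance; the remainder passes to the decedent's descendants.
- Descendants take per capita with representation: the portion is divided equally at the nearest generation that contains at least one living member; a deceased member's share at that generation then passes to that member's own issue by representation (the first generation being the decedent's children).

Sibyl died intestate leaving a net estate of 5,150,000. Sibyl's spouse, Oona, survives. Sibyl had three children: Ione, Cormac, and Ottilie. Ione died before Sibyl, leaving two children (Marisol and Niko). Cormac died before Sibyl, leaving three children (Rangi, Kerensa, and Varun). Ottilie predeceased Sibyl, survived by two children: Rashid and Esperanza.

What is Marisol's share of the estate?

Marisol receives 560,000.

Oona first takes 250,000, leaving a balance of 4,900,000. Oona then takes one-fifth of the balance (980,000), for a total of 1,230,000. The remaining 3,920,000 passes to the descendants.
No child survives, so the initial division is made at the grandchildren's generation.
The descendants' portion (3,920,000) is divided into 7 shares of 560,000: Marisol, Niko, Rangi, Kerensa, Varun, Rashid, and Esperanza each take 560,000.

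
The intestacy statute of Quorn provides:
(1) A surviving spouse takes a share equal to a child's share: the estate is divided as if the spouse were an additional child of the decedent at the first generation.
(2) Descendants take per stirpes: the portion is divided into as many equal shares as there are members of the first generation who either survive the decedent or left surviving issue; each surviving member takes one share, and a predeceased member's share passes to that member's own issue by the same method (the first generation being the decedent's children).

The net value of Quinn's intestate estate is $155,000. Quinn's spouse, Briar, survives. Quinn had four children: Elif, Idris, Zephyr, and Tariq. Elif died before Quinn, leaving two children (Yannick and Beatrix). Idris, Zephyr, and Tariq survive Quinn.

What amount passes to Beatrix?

Beatrix receives $15,500.

The spouse counts as an additional share at the children's level, so there are 5 primary shares of $31,000. Briar takes one such share ($31,000).
The children's combined portion ($124,000) is divided into 4 shares of $31,000: Idris, Zephyr, and Tariq each take $31,000; Elif's $31,000 share passes to Elif's issue.
Elif's share ($31,000) is divided into 2 shares of $15,500: Yannick and Beatrix each take $15,500.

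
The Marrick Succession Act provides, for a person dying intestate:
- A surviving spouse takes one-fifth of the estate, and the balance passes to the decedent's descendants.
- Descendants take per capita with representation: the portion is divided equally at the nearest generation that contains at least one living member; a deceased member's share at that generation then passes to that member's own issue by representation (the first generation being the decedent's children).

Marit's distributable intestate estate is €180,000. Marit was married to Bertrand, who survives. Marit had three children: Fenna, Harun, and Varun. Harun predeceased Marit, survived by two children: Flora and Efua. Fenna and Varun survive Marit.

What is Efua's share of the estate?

Bertrand takes one-fifth of €180,000 = €36,000. The remaining €144,000 passes to the descendants.
The descendants' portion (€144,000) is divided into 3 shares of €48,000: Fenna and Varun each take €48,000; Harun's €48,000 share passes to Harun's issue.
Harun's share (€48,000) is divided into 2 shares of €24,000: Flora and Efua each take €24,000.

Efua receives €24,000.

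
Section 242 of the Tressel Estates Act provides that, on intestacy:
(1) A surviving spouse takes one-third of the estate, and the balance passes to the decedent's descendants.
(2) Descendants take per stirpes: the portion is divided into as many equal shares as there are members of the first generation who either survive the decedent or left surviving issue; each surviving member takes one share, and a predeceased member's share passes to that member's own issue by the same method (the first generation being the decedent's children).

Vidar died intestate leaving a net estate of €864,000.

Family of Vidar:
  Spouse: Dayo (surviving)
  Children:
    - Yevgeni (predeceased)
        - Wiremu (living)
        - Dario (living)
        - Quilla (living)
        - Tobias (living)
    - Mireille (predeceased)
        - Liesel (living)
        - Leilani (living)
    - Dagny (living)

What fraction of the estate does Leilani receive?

Leilani receives 1/9 of the estate.

Dayo takes one-third of €864,000 = €288,000. The remaining €576,000 passes to the descendants.
The descendants' portion (€576,000) is divided into 3 shares of €192,000: Dagny takes €192,000; Yevgeni's €192,000 share passes to Yevgeni's issue; Mireille's €192,000 share passes to Mireille's issue.
Yevgeni's share (€192,000) is divided into 4 shares of €48,000: Wiremu, Dario, Quilla, and Tobias each take €48,000.
Mireille's share (€192,000) is divided into 2 shares of €96,000: Liesel and Leilani each take €96,000.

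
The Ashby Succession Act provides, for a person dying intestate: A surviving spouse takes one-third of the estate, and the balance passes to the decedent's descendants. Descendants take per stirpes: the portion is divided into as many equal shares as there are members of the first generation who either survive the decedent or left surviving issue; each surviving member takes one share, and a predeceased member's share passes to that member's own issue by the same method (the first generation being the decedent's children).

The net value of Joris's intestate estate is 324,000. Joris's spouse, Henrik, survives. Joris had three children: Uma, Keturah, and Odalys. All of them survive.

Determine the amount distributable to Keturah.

Keturah receives 72,000.

Henrik takes one-third of 324,000 = 108,000. The remaining 216,000 passes to the descendants.
The descendants' portion (216,000) is divided into 3 shares of 72,000: Uma, Keturah, and Odalys each take 72,000.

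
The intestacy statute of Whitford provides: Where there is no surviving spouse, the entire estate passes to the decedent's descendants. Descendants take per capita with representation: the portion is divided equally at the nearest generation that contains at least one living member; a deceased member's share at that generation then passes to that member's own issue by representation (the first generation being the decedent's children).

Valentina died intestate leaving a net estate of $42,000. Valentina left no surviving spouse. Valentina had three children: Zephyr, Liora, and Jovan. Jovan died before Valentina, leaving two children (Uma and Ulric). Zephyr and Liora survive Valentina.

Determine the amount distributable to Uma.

Uma receives $7,000.

The entire $42,000 passes to the descendants.
That amount ($42,000) is divided into 3 shares of $14,000: Zephyr and Liora each take $14,000; Jovan's $14,000 share passes to Jovan's issue.
Jovan's share ($14,000) is divided into 2 shares of $7,000: Uma and Ulric each take $7,000.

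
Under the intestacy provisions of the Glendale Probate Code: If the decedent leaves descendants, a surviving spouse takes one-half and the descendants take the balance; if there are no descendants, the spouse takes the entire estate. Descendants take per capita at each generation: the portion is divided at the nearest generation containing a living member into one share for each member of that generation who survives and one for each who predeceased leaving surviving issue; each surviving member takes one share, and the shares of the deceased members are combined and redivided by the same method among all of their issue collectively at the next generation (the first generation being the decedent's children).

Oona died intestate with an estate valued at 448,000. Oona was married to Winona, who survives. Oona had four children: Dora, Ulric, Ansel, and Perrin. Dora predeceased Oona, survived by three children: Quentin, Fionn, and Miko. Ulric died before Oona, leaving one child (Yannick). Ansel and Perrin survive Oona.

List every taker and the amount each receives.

Winona: 224,000; Quentin: 28,000; Fionn: 28,000; Miko: 28,000; Yannick: 28,000; Ansel: 56,000; Perrin: 56,000

Winona takes one-half of 448,000 = 224,000. The remaining 224,000 passes to the descendants.
The descendants' portion (224,000) is divided at the children's generation into 4 shares of 56,000. Ansel and Perrin each take 56,000. The 2 shares of the deceased (Dora and Ulric) are combined into a pool of 112,000.
That pool (112,000) is divided at the grandchildren's generation equally among Quentin, Fionn, Miko, and Yannick: 28,000 each.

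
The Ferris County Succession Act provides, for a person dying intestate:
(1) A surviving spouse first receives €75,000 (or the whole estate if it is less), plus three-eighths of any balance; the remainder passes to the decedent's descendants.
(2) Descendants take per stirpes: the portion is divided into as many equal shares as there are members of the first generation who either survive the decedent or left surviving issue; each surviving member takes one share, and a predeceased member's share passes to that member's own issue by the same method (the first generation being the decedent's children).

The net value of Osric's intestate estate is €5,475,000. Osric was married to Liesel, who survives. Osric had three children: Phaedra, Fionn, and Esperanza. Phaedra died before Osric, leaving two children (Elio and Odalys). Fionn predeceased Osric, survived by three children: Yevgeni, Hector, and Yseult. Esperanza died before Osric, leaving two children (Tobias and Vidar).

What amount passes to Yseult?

Liesel first takes €75,000, leaving a balance of €5,400,000. Liesel then takes three-eighths of the balance (€2,025,000), for a total of €2,100,000. The remaining €3,375,000 passes to the descendants.
The descendants' portion (€3,375,000) is divided into 3 shares of €1,125,000: Phaedra's €1,125,000 share passes to Phaedra's issue; Fionn's €1,125,000 share passes to Fionn's issue; Esperanza's €1,125,000 share passes to Esperanza's issue.
Phaedra's share (€1,125,000) is divided into 2 shares of €562,500: Elio and Odalys each take €562,500.
Fionn's share (€1,125,000) is divided into 3 shares of €375,000: Yevgeni, Hector, and Yseult each take €375,000.
Esperanza's share (€1,125,000) is divided into 2 shares of €562,500: Tobias and Vidar each take €562,500.

Yseult receives €375,000.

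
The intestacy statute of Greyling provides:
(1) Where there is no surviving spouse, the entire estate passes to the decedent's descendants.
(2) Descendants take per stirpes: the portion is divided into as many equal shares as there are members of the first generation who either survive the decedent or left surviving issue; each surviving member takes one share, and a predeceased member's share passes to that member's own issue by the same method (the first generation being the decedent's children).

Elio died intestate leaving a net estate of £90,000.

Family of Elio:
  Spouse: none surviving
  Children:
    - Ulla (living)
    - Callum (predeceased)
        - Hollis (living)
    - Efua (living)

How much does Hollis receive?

Hollis receives £30,000.

The entire £90,000 passes to the descendants.
That amount (£90,000) is divided into 3 shares of £30,000: Ulla and Efua each take £30,000; Callum's £30,000 share passes to Callum's issue.
Callum's share (£30,000) passes entirely to Hollis.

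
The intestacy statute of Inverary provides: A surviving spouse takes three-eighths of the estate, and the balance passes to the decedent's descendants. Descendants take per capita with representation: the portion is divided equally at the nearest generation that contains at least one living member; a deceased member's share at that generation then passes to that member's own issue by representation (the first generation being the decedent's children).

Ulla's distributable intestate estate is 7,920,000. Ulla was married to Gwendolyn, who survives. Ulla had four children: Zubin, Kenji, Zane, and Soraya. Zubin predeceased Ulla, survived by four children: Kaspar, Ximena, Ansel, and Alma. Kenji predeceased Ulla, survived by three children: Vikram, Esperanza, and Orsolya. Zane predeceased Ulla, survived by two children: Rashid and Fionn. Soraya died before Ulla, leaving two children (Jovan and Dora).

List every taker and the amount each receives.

Gwendolyn takes three-eighths of 7,920,000 = 2,970,000. The remaining 4,950,000 passes to the descendants.
No child survives, so the initial division is made at the grandchildren's generation.
The descendants' portion (4,950,000) is divided into 11 shares of 450,000: Kaspar, Ximena, Ansel, Alma, Vikram, Esperanza, Orsolya, Rashid, Fionn, Jovan, and Dora each take 450,000.

Gwendolyn: 2,970,000; Kaspar: 450,000; Ximena: 450,000; Ansel: 450,000; Alma: 450,000; Vikram: 450,000; Esperanza: 450,000; Orsolya: 450,000; Rashid: 450,000; Fionn: 450,000; Jovan: 450,000; Dora: 450,000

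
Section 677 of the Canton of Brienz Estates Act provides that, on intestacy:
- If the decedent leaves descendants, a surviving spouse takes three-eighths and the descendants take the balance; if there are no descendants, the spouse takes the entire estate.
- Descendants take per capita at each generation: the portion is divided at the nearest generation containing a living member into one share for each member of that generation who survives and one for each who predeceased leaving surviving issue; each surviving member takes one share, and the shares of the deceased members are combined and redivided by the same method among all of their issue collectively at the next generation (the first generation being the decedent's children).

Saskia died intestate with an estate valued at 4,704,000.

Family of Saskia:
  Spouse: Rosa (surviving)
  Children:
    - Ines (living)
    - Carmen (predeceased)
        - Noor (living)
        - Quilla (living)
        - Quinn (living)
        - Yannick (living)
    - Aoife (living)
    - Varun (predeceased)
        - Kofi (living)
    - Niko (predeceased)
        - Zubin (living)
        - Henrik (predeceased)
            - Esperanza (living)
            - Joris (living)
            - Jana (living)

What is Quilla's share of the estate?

Rosa takes three-eighths of 4,704,000 = 1,764,000. The remaining 2,940,000 passes to the descendants.
The descendants' portion (2,940,000) is divided at the children's generation into 5 shares of 588,000. Ines and Aoife each take 588,000. The 3 shares of the deceased (Carmen, Varun, and Niko) are combined into a pool of 1,764,000.
That pool (1,764,000) is divided at the grandchildren's generation into 7 shares of 252,000. Noor, Quilla, Quinn, Yannick, Kofi, and Zubin each take 252,000. The remaining share for the deceased Henrik (252,000) is carried to the next generation.
That pool (252,000) is divided at the great-grandchildren's generation equally among Esperanza, Joris, and Jana: 84,000 each.

Quilla receives 252,000.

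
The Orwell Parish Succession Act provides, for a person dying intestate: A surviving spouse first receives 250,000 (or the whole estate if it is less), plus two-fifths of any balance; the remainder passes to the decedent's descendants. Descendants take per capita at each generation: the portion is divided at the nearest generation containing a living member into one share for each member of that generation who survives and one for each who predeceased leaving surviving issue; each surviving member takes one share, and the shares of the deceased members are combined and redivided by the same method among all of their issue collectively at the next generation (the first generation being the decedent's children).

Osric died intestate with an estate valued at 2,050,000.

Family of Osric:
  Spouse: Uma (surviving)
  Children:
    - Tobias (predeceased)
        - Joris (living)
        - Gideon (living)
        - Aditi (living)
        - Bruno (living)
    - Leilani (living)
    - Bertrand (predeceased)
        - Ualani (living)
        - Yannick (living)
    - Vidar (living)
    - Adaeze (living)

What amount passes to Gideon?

Uma first takes 250,000, leaving a balance of 1,800,000. Uma then takes two-fifths of the balance (720,000), for a total of 970,000. The remaining 1,080,000 passes to the descendants.
The descendants' portion (1,080,000) is divided at the children's generation into 5 shares of 216,000. Leilani, Vidar, and Adaeze each take 216,000. The 2 shares of the deceased (Tobias and Bertrand) are combined into a pool of 432,000.
That pool (432,000) is divided at the grandchildren's generation equally among Joris, Gideon, Aditi, Bruno, Ualani, and Yannick: 72,000 each.

Gideon receives 72,000.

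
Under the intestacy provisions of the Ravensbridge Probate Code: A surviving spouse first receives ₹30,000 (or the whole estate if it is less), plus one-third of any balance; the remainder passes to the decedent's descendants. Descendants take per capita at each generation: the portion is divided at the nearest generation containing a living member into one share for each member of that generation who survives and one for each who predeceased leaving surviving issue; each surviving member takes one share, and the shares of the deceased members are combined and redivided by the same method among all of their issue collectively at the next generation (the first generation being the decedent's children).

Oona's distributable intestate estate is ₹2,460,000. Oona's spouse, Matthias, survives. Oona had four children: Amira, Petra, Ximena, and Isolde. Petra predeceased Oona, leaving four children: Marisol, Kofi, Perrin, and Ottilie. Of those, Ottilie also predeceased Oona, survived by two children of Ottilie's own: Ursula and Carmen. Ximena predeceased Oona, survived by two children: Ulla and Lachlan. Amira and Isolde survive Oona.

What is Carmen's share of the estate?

Matthias first takes ₹30,000, leaving a balance of ₹2,430,000. Matthias then takes one-third of the balance (₹810,000), for a total of ₹840,000. The remaining ₹1,620,000 passes to the descendants.
The descendants' portion (₹1,620,000) is divided at the children's generation into 4 shares of ₹405,000. Amira and Isolde each take ₹405,000. The 2 shares of the deceased (Petra and Ximena) are combined into a pool of ₹810,000.
That pool (₹810,000) is divided at the grandchildren's generation into 6 shares of ₹135,000. Marisol, Kofi, Perrin, Ulla, and Lachlan each take ₹135,000. The remaining share for the deceased Ottilie (₹135,000) is carried to the next generation.
That pool (₹135,000) is divided at the great-grandchildren's generation equally among Ursula and Carmen: ₹67,500 each.

Carmen receives ₹67,500.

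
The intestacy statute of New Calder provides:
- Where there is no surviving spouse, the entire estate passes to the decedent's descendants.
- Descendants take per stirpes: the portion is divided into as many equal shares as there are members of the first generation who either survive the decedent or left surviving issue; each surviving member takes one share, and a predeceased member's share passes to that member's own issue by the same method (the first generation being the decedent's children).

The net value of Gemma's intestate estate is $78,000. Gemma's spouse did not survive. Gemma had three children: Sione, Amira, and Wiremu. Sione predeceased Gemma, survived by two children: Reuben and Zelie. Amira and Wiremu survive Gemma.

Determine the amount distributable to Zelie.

The entire $78,000 passes to the descendants.
That amount ($78,000) is divided into 3 shares of $26,000: Amira and Wiremu each take $26,000; Sione's $26,000 share passes to Sione's issue.
Sione's share ($26,000) is divided into 2 shares of $13,000: Reuben and Zelie each take $13,000.

Zelie receives $13,000.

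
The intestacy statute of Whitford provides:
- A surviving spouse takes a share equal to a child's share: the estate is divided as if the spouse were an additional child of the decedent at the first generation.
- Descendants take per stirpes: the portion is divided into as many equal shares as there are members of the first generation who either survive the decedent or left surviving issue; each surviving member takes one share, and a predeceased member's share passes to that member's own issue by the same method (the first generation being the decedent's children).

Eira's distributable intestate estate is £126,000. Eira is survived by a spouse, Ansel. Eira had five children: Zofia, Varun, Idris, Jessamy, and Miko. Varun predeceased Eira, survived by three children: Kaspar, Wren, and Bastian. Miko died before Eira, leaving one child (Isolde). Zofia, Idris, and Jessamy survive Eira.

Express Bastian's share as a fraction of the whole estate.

The spouse counts as an additional share at the children's level, so there are 6 primary shares of £21,000. Ansel takes one such share (£21,000).
The children's combined portion (£105,000) is divided into 5 shares of £21,000: Zofia, Idris, and Jessamy each take £21,000; Varun's £21,000 share passes to Varun's issue; Miko's £21,000 share passes to Miko's issue.
Varun's share (£21,000) is divided into 3 shares of £7,000: Kaspar, Wren, and Bastian each take £7,000.
Miko's share (£21,000) passes entirely to Isolde.

Bastian receives 1/18 of the estate.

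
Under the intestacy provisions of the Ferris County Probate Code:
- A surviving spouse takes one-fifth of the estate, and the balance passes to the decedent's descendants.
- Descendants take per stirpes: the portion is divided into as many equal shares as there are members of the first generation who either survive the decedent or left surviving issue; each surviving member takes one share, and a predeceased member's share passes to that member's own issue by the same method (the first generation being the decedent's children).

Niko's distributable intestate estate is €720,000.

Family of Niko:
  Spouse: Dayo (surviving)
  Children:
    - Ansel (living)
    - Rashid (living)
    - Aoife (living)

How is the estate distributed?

Dayo: €144,000; Ansel: €192,000; Rashid: €192,000; Aoife: €192,000

Dayo takes one-fifth of €720,000 = €144,000. The remaining €576,000 passes to the descendants.
The descendants' portion (€576,000) is divided into 3 shares of €192,000: Ansel, Rashid, and Aoife each take €192,000.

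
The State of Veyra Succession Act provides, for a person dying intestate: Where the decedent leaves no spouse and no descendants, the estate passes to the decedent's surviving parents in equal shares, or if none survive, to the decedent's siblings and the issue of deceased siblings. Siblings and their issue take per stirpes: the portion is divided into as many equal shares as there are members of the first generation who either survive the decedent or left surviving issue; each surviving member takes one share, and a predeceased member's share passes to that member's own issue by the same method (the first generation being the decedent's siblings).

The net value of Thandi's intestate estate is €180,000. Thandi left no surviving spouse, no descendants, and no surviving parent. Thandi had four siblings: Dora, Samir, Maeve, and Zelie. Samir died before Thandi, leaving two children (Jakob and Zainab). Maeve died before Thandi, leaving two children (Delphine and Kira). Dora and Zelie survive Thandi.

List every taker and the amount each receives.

Dora: €45,000; Jakob: €22,500; Zainab: €22,500; Delphine: €22,500; Kira: €22,500; Zelie: €45,000

The entire €180,000 passes to the siblings and their issue.
That amount (€180,000) is divided into 4 shares of €45,000: Dora and Zelie each take €45,000; Samir's €45,000 share passes to Samir's issue; Maeve's €45,000 share passes to Maeve's issue.
Samir's share (€45,000) is divided into 2 shares of €22,500: Jakob and Zainab each take €22,500.
Maeve's share (€45,000) is divided into 2 shares of €22,500: Delphine and Kira each take €22,500.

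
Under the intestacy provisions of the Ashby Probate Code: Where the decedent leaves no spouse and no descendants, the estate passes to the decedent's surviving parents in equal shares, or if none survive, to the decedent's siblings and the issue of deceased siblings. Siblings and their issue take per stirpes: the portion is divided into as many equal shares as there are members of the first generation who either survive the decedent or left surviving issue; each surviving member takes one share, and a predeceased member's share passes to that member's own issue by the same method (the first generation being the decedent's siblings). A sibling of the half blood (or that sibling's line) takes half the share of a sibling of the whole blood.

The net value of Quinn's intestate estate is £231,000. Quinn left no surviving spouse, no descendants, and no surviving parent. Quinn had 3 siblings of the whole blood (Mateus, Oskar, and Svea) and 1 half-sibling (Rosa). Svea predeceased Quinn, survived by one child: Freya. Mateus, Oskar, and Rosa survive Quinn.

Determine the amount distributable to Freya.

The entire £231,000 passes to the siblings and their issue.
Counting each half-blood sibling's line as half a unit, there are 7/2 units in £231,000, so one unit is £66,000. Whole-blood lines (Mateus, Oskar, and Svea) take £66,000 each; half-blood lines (Rosa) take £33,000 each.
Svea's share (£66,000) passes entirely to Freya.

Freya receives £66,000.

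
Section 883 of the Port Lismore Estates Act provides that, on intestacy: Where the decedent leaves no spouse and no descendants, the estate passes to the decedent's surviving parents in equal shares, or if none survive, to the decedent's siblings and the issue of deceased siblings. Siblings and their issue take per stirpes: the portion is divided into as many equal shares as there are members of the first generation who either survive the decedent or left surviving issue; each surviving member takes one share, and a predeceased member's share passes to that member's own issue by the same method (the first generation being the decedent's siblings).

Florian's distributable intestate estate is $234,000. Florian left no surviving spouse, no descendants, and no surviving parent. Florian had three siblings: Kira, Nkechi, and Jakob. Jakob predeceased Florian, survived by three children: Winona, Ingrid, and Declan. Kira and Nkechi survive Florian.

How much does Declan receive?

The entire $234,000 passes to the siblings and their issue.
That amount ($234,000) is divided into 3 shares of $78,000: Kira and Nkechi each take $78,000; Jakob's $78,000 share passes to Jakob's issue.
Jakob's share ($78,000) is divided into 3 shares of $26,000: Winona, Ingrid, and Declan each take $26,000.

Declan receives $26,000.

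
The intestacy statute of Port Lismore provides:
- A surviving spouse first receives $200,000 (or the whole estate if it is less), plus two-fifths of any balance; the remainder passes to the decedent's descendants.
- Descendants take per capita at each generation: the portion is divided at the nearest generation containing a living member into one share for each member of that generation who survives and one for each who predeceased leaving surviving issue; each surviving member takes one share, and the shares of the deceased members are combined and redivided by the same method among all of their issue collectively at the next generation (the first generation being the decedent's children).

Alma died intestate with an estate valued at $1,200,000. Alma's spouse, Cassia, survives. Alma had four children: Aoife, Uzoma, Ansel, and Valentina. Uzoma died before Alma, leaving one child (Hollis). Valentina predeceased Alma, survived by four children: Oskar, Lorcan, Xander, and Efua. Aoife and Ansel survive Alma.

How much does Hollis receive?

Cassia first takes $200,000, leaving a balance of $1,000,000. Cassia then takes two-fifths of the balance ($400,000), for a total of $600,000. The remaining $600,000 passes to the descendants.
The descendants' portion ($600,000) is divided at the children's generation into 4 shares of $150,000. Aoife and Ansel each take $150,000. The 2 shares of the deceased (Uzoma and Valentina) are combined into a pool of $300,000.
That pool ($300,000) is divided at the grandchildren's generation equally among Hollis, Oskar, Lorcan, Xander, and Efua: $60,000 each.

Hollis receives $60,000.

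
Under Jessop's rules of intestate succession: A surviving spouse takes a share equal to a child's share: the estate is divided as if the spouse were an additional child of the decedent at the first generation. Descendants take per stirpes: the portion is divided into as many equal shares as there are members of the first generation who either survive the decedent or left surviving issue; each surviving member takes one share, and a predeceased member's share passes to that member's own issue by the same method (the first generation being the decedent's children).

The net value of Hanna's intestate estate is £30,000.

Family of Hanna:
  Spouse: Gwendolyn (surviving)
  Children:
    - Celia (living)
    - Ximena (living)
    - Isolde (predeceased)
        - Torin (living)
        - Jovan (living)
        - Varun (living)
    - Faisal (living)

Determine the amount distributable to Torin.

The spouse counts as an additional share at the children's level, so there are 5 primary shares of £6,000. Gwendolyn takes one such share (£6,000).
The children's combined portion (£24,000) is divided into 4 shares of £6,000: Celia, Ximena, and Faisal each take £6,000; Isolde's £6,000 share passes to Isolde's issue.
Isolde's share (£6,000) is divided into 3 shares of £2,000: Torin, Jovan, and Varun each take £2,000.

Torin receives £2,000.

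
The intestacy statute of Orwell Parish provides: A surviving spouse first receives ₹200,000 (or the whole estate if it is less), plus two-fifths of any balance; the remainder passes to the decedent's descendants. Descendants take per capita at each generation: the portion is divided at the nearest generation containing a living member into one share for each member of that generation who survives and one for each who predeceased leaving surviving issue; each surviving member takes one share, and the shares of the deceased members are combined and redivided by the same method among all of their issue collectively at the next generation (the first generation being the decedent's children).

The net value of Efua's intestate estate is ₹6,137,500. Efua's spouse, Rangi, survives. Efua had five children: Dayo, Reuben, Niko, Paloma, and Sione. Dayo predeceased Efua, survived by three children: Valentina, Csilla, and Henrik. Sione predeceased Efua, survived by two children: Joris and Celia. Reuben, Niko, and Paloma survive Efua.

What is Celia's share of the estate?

Rangi first takes ₹200,000, leaving a balance of ₹5,937,500. Rangi then takes two-fifths of the balance (₹2,375,000), for a total of ₹2,575,000. The remaining ₹3,562,500 passes to the descendants.
The descendants' portion (₹3,562,500) is divided at the children's generation into 5 shares of ₹712,500. Reuben, Niko, and Paloma each take ₹712,500. The 2 shares of the deceased (Dayo and Sione) are combined into a pool of ₹1,425,000.
That pool (₹1,425,000) is divided at the grandchildren's generation equally among Valentina, Csilla, Henrik, Joris, and Celia: ₹285,000 each.

Celia receives ₹285,000.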